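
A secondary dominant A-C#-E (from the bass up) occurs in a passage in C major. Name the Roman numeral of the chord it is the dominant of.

ii

The chord is a major triad on A.
A dominant resolves down a perfect fifth: A → D. In C major, D is scale degree 2, i.e. ii.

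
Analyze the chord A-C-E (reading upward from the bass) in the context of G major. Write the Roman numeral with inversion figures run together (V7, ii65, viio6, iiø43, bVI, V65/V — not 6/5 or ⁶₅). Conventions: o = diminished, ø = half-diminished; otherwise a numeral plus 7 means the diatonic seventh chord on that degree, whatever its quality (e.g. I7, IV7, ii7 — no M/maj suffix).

ii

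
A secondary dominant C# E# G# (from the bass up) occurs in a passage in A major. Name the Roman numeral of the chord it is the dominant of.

vi

The chord is a major triad on C#.
A dominant resolves down a perfect fifth: C# → F#. In A major, F# is scale degree 6, i.e. vi.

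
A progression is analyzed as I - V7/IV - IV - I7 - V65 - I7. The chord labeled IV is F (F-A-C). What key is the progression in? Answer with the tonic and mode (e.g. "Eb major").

C major

IV is given as F-A-C — a major triad with root F.
If F is scale degree 4 and the mode makes that degree carry a major triad, the tonic is C and the mode is major.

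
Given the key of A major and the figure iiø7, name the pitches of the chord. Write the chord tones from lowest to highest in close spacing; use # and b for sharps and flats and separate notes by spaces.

iiø7 is the half-diminished supertonic seventh, borrowed from the parallel minor. In A major that root is B.
So the chord is B-D-F-A, a half-diminished seventh chord.

B D F A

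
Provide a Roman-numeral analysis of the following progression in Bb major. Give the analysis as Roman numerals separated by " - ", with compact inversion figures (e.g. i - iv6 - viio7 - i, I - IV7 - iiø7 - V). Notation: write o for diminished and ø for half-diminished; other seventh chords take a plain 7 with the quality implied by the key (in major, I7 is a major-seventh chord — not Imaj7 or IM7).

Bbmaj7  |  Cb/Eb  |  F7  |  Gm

I7 - bII6 - V7 - vi

Bbmaj7: major seventh chord on Bb = scale degree 1 → I7.
Cb/Eb: major triad on Cb — chromatic; Cb is the lowered second degree, so this is the Neapolitan sixth, bII6 (third, Eb, in the bass — hence the 6).
F7 has root F, degree 5 in Bb major, so V7.
Gm has root G, degree 6 in Bb major, so vi.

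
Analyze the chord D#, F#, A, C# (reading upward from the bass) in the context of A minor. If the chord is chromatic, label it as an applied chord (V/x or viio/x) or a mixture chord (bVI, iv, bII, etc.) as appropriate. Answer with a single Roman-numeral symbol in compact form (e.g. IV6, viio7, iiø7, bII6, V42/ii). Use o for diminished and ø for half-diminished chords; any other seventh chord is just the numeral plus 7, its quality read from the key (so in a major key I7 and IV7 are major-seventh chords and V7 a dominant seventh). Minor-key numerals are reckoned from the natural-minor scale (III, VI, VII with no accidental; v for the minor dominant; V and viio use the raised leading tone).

The pitches D#-F#-A-C# form a half-diminished seventh chord rooted on D#.
D# sits a half step below E (V in A minor); a diminished chord there is the applied leading-tone chord of V.

viiø7/V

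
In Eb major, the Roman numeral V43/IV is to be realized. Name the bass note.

Bb

The applied chord V43/IV is rooted on Eb: Eb-G-Bb-Db.
The figure 43 means second inversion — the fifth is in the bass.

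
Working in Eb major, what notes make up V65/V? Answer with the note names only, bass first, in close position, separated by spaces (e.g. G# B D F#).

A C Eb F

The slash means an applied dominant: we want the dominant of V. In Eb major, V is Bb major, and its dominant is built on F.
Building a dominant seventh chord on F gives F-A-C-Eb.
The figured bass 65 indicates first inversion, placing the third (A) in the bass: A-C-Eb-F.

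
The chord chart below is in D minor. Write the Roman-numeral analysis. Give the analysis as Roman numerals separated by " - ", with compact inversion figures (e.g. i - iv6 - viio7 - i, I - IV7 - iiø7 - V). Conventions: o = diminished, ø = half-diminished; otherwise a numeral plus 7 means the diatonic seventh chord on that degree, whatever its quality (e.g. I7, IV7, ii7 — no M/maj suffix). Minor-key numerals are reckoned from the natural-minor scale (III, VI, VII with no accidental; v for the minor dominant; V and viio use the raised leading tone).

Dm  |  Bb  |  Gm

i - VI - iv

Dm: root D is the tonic; minor triad there is i.
Bb: major triad on Bb = scale degree 6 → VI.
Gm: minor triad on G = scale degree 4 → iv.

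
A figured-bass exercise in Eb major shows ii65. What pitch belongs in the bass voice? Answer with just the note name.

Ab

ii in Eb major has root F; the chord is F-Ab-C-Eb.
The figure 65 means first inversion — the third is in the bass.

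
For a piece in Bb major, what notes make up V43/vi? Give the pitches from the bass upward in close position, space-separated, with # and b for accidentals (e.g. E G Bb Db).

The slash means an applied dominant: we want the dominant of vi. In Bb major, vi is G minor, and its dominant is built on D.
Building a dominant seventh chord on D gives D-F#-A-C.
The figured bass 43 indicates second inversion, placing the fifth (A) in the bass: A-C-D-F#.

A C D F#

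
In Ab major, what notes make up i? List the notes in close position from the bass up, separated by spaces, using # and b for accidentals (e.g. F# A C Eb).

Ab Cb Eb

i is the minor tonic, borrowed from the parallel minor. In Ab major that root is Ab.
So the chord is Ab-Cb-Eb.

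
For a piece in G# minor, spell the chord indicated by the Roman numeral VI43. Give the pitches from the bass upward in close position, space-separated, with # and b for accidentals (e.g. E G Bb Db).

B D# E G#

In G# minor, the sixth degree is E, and the diatonic chord built there is a major seventh chord.
Stacking thirds from E gives E-G#-B-D#.
With the 43 figure the chord is in second inversion; from the bass B upward in close position it reads B-D#-E-G#.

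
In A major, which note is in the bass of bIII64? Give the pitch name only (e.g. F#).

G

bIII in A major has root C; the chord is C-E-G.
The figure 64 means second inversion — the fifth is in the bass.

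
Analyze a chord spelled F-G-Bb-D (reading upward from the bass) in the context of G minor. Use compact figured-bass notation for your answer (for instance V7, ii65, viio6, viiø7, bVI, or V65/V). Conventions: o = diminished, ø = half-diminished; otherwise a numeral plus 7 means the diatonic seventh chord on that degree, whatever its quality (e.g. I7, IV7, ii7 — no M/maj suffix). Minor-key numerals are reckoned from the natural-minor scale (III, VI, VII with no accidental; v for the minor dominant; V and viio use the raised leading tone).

i42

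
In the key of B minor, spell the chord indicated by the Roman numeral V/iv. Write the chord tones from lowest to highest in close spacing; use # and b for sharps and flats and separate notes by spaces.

B D# F#

V/iv is a secondary dominant — the dominant triad of iv. iv in B minor is E, so the applied chord's root is B, a perfect fifth above.
Building a major triad on B gives B-D#-F#.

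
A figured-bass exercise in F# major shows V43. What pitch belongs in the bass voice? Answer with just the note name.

G#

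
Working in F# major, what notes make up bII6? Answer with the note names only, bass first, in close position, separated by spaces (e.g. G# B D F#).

B D G

Scale degree 2 in F# major is G#; lowering it a half step gives G. bII6 is the Neapolitan sixth — a major triad on the lowered second degree, here in its customary first inversion.
So the chord is G-B-D, a major triad.
With the 6 figure the chord is in first inversion; from the bass B upward in close position it reads B-D-G.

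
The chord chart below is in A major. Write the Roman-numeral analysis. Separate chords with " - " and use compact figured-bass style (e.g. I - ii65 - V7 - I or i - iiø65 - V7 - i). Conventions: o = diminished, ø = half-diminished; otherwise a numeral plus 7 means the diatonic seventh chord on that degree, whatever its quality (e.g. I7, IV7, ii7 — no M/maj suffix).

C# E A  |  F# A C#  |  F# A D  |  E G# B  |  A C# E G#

C#-E-A: major triad on A = scale degree 1 → I6.
F#-A-C# has root F#, degree 6 in A major, so vi.
F#-A-D has root D, degree 4 in A major, so IV6.
E-G#-B: major triad on E = scale degree 5 → V.
A-C#-E-G# has root A, degree 1 in A major, so I7.

I6 - vi - IV6 - V - I7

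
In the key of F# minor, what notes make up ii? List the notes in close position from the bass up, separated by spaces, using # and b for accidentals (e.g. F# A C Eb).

Scale degree 2 in F# minor is G#; here the chord built on it is altered to a minor triad. ii is the minor supertonic, borrowed from the parallel major (the Dorian ii).
So the chord is G#-B-D#.

G# B D#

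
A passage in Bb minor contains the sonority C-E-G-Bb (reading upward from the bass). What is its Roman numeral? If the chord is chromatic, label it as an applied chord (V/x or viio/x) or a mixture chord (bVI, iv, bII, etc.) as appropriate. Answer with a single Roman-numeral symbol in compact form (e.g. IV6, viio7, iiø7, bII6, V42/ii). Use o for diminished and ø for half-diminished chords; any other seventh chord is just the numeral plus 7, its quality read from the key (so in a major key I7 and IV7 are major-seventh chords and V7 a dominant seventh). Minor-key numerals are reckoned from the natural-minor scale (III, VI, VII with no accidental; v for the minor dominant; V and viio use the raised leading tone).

V7/V

The pitches C-E-G-Bb form a dominant seventh chord rooted on C.
C is not a diatonic chord root with this quality in Bb minor, but it lies a perfect fifth above F (V), so the chord functions as an applied dominant of V.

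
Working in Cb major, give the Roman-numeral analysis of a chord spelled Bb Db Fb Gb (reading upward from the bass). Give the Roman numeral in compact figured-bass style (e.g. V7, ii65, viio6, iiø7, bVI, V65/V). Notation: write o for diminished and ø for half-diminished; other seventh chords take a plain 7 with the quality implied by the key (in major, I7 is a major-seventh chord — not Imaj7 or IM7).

V65

Stacked in thirds the chord is Gb-Bb-Db-Fb: a dominant seventh chord on Gb.
Gb is scale degree 5 in Cb major, and a dominant seventh chord on that degree is written V7.
With Bb in the bass the chord is in first inversion, so the figured bass is 65.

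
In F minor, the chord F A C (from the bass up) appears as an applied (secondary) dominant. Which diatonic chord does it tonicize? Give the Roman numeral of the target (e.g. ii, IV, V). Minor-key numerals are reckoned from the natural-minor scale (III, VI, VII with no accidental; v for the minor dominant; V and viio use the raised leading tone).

iv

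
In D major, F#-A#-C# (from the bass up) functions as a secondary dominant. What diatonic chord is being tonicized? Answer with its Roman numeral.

vi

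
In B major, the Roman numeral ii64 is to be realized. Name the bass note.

G#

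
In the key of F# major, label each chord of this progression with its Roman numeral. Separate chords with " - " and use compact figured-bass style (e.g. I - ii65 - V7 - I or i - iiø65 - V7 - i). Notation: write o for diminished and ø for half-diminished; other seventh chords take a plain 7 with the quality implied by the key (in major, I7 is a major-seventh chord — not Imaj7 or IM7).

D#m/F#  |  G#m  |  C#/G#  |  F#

vi6 - ii - V64 - I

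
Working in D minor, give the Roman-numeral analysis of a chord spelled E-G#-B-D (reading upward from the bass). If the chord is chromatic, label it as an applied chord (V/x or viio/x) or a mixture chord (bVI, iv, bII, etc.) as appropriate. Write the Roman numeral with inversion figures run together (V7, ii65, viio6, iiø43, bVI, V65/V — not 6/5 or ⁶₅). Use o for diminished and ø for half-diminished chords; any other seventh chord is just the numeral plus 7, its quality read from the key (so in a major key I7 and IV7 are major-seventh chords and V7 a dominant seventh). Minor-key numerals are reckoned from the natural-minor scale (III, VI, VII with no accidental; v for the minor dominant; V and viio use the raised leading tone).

V7/V

Stacked in thirds the chord is E-G#-B-D: a dominant seventh chord on E.
E is not a diatonic chord root with this quality in D minor, but it lies a perfect fifth above A (V), so the chord functions as an applied dominant of V.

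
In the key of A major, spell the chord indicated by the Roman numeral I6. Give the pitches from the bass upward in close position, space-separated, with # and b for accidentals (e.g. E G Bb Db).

C# E A

In A major, the tonic is A, and the diatonic chord built there is a major triad.
Stacking thirds from A gives A-C#-E.
With the 6 figure the chord is in first inversion; from the bass C# upward in close position it reads C#-E-A.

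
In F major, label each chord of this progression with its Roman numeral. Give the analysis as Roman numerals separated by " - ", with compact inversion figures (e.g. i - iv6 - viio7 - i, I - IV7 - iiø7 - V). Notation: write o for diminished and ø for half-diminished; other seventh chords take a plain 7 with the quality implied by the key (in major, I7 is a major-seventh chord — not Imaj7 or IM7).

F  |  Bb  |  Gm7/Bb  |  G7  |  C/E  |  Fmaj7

I - IV - ii65 - V7/V - V6 - I7

F: root F is the tonic; major triad there is I.
Bb: major triad on Bb = scale degree 4 → IV.
Gm7/Bb: minor seventh chord on G = scale degree 2 → ii65.
G7: chromatic; G is V of V, so V7/V.
C/E: root C is the dominant; major triad there is V6.
Fmaj7: major seventh chord on F = scale degree 1 → I7.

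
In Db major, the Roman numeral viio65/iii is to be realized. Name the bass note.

G

The applied chord viio65/iii is rooted on E: E-G-Bb-Db.
The figure 65 means first inversion — the third is in the bass.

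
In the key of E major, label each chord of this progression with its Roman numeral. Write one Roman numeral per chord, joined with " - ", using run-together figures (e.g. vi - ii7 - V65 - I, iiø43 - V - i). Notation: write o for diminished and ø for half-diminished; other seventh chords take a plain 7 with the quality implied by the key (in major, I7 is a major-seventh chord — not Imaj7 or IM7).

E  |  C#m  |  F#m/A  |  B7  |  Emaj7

I - vi - ii6 - V7 - I7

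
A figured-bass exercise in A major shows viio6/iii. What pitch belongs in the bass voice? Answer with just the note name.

D#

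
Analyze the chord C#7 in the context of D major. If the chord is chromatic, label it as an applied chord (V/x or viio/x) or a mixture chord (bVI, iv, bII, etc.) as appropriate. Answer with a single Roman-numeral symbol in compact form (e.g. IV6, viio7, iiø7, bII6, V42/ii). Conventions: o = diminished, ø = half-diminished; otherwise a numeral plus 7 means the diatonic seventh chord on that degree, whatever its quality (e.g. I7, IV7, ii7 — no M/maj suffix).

Stacked in thirds the chord is C#-E#-G#-B: a dominant seventh chord on C#.
C# is not a diatonic chord root with this quality in D major, but it lies a perfect fifth above F# (iii), so the chord functions as an applied dominant of iii.

V7/iii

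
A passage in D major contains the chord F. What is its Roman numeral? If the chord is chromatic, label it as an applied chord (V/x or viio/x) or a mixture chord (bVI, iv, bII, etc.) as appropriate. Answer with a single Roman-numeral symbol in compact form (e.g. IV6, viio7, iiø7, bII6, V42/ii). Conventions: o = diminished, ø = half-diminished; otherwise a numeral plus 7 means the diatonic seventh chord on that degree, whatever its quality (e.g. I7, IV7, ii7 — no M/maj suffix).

The pitches F-A-C form a major triad rooted on F.
F is the lowered third degree of D major (diatonic 3 would be F#). This is a major triad on the lowered third degree, borrowed from the parallel minor.

bIII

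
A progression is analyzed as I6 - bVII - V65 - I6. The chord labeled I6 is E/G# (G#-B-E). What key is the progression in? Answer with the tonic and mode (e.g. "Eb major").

E major

The chord E/G# is a major triad rooted on E; its label is I6.
If E is scale degree 1 and the mode makes that degree carry a major triad, the tonic is E and the mode is major.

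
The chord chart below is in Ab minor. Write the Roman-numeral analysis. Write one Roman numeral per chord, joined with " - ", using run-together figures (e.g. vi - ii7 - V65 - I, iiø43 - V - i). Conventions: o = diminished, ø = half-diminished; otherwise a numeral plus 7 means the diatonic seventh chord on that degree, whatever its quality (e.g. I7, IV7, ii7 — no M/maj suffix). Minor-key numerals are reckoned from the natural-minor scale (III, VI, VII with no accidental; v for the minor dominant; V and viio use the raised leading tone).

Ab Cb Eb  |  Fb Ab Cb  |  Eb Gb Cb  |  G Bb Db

i - VI - III6 - viio

Ab-Cb-Eb: minor triad on Ab = scale degree 1 → i.
Fb-Ab-Cb: major triad on Fb = scale degree 6 → VI.
Eb-Gb-Cb has root Cb, degree 3 in Ab minor, so III6.
G-Bb-Db: root G is the leading tone; diminished triad there is viio.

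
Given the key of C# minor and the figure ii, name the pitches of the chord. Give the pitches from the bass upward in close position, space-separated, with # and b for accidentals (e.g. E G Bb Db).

D# F# A#

ii is the minor supertonic, borrowed from the parallel major (the Dorian ii). In C# minor that root is D#.
So the chord is D#-F#-A#, a minor triad.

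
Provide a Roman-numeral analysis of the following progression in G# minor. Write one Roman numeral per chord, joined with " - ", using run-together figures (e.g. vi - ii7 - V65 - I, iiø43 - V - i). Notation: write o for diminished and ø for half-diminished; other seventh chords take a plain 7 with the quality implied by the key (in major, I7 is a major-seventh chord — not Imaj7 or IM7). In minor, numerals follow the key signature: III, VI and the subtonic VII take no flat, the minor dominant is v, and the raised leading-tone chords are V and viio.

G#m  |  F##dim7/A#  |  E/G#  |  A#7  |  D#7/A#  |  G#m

i - viio65 - VI6 - V7/V - V43 - i

G#m: minor triad on G# = scale degree 1 → i.
F##dim7/A#: fully diminished seventh chord on F## = scale degree 7 → viio65.
E/G#: major triad on E = scale degree 6 → VI6.
A#7 is the secondary dominant of V (dominant seventh chord on A#): V7/V.
D#7/A# has root D#, degree 5 in G# minor, so V43.
G#m has root G#, degree 1 in G# minor, so i.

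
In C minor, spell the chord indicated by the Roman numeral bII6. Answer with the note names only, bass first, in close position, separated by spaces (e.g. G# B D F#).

Scale degree 2 in C minor is D; lowering it a half step gives Db. bII6 is the Neapolitan sixth — a major triad on the lowered second degree, here in its customary first inversion.
So the chord is Db-F-Ab.
With the 6 figure the chord is in first inversion; from the bass F upward in close position it reads F-Ab-Db.

F Ab Db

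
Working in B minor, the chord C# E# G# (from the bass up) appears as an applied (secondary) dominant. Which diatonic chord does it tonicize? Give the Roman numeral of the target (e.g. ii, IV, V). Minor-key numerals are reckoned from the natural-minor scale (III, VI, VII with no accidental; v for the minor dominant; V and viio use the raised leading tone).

V

The chord is a major triad on C#.
A dominant resolves down a perfect fifth: C# → F#. In B minor, F# is scale degree 5, i.e. V.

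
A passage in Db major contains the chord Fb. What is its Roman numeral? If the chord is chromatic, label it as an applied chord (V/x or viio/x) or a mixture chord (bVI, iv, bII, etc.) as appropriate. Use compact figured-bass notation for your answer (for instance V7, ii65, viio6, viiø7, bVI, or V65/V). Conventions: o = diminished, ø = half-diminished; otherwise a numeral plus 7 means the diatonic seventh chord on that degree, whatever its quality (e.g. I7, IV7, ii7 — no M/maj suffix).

bIII

The pitches Fb-Ab-Cb form a major triad rooted on Fb.
Fb is the lowered third degree of Db major (diatonic 3 would be F). This is a major triad on the lowered third degree, borrowed from the parallel minor.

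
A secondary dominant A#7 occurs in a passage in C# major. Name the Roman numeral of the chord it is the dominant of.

ii

The chord is a dominant seventh chord on A#.
A dominant resolves down a perfect fifth: A# → D#. In C# major, D# is scale degree 2, i.e. ii.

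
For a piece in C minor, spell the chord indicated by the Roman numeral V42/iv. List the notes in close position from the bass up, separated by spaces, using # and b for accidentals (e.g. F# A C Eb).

Bb C E G

V42/iv is a secondary dominant — the dominant seventh of iv. iv in C minor is F, so the applied chord's root is C, a perfect fifth above.
Building a dominant seventh chord on C gives C-E-G-Bb.
The figured bass 42 indicates third inversion, placing the seventh (Bb) in the bass: Bb-C-E-G.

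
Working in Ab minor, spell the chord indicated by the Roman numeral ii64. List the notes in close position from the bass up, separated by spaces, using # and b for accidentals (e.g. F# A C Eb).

ii64 is the minor supertonic, borrowed from the parallel major (the Dorian ii). In Ab minor that root is Bb.
So the chord is Bb-Db-F, a minor triad.
The figured bass 64 indicates second inversion, placing the fifth (F) in the bass: F-Bb-Db.

F Bb Db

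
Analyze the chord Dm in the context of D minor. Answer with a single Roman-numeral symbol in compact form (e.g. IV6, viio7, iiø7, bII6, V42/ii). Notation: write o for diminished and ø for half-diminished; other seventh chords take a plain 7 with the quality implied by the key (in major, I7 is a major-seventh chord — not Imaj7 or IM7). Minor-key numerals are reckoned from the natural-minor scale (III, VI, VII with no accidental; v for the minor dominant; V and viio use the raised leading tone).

The pitches D-F-A form a minor triad rooted on D.
D is scale degree 1 in D minor, and a minor triad on that degree is written i.

i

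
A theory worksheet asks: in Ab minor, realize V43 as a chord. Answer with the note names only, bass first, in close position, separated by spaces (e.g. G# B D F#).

Bb Db Eb G

In Ab minor, scale degree 5 is Eb. The dominant is major (leading tone raised), so V is a dominant seventh chord.
Stacking thirds from Eb gives Eb-G-Bb-Db.
With the 43 figure the chord is in second inversion; from the bass Bb upward in close position it reads Bb-Db-Eb-G.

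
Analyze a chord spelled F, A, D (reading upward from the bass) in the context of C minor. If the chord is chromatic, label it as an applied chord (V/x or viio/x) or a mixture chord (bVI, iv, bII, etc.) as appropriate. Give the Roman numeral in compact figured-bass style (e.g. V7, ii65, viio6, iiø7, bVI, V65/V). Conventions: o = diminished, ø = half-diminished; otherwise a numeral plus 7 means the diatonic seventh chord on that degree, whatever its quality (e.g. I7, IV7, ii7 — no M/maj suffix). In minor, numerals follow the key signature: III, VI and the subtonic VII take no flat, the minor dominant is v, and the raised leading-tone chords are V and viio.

Stacked in thirds the chord is D-F-A: a minor triad on D.
D is the second degree of C minor. This is the minor supertonic, borrowed from the parallel major (the Dorian ii).
With F in the bass the chord is in first inversion, so the figured bass is 6.

ii6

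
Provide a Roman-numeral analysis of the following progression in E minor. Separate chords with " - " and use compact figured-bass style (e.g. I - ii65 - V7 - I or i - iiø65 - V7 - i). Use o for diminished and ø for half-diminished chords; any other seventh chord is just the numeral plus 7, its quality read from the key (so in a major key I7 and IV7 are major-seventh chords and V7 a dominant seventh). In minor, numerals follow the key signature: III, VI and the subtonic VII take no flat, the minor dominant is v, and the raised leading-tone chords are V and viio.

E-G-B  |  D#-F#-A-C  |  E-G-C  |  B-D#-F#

E-G-B: root E is the tonic; minor triad there is i.
D#-F#-A-C: root D# is the leading tone; fully diminished seventh chord there is viio7.
E-G-C: root C is the submediant; major triad there is VI6.
B-D#-F# has root B, degree 5 in E minor, so V.

i - viio7 - VI6 - V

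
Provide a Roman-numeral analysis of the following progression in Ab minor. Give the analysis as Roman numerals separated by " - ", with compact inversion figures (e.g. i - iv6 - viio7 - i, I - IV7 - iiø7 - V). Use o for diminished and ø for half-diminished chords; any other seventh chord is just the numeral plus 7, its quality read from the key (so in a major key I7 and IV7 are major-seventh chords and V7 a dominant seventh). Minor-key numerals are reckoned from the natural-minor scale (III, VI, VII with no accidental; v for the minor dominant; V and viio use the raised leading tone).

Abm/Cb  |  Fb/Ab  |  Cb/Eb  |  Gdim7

i6 - VI6 - III6 - viio7

Abm/Cb: minor triad on Ab = scale degree 1 → i6.
Fb/Ab has root Fb, degree 6 in Ab minor, so VI6.
Cb/Eb has root Cb, degree 3 in Ab minor, so III6.
Gdim7: root G is the leading tone; fully diminished seventh chord there is viio7.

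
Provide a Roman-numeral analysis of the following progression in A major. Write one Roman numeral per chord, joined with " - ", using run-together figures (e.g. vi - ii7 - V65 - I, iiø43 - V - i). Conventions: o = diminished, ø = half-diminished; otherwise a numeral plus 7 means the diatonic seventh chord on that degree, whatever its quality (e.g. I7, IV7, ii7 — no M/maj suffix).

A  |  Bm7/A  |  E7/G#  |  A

A has root A, degree 1 in A major, so I.
Bm7/A: root B is the supertonic; minor seventh chord there is ii42.
E7/G#: root E is the dominant; dominant seventh chord there is V65.
A has root A, degree 1 in A major, so I.

I - ii42 - V65 - I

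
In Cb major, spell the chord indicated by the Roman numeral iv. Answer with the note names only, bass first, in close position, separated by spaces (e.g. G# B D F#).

Fb Abb Cb

iv is the minor subdominant, borrowed from the parallel minor. In Cb major that root is Fb.
So the chord is Fb-Abb-Cb, a minor triad.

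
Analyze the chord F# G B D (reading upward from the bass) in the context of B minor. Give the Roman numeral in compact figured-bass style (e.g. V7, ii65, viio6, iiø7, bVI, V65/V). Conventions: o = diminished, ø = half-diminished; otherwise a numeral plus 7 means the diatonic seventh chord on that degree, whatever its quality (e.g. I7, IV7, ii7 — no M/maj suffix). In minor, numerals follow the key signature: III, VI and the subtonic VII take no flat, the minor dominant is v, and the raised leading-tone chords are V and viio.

Stacked in thirds the chord is G-B-D-F#: a major seventh chord on G.
G is scale degree 6 in B minor, and a major seventh chord on that degree is written VI7.
With F# in the bass the chord is in third inversion, so the figured bass is 42.

VI42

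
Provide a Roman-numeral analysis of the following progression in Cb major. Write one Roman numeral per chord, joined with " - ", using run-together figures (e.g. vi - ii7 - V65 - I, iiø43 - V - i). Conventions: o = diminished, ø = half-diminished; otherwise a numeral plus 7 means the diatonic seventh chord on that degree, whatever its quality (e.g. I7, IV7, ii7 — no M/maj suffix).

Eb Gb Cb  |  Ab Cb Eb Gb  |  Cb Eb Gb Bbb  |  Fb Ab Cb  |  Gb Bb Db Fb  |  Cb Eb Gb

I6 - vi7 - V7/IV - IV - V7 - I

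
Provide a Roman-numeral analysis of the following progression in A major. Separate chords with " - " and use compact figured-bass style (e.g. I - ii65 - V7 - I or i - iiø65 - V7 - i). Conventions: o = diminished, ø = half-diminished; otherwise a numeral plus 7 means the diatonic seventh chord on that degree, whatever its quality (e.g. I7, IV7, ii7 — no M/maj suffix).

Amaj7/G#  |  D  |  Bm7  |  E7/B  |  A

Amaj7/G#: root A is the tonic; major seventh chord there is I42.
D: major triad on D = scale degree 4 → IV.
Bm7: minor seventh chord on B = scale degree 2 → ii7.
E7/B has root E, degree 5 in A major, so V43.
A: major triad on A = scale degree 1 → I.

I42 - IV - ii7 - V43 - I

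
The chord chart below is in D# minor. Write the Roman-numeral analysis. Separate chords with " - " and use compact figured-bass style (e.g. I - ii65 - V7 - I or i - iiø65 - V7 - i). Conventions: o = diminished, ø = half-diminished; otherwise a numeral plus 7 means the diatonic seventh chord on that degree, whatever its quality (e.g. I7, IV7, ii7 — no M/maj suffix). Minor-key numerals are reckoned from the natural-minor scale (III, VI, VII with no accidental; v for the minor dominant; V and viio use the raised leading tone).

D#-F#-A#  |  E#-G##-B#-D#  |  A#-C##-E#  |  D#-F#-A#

D#-F#-A# has root D#, degree 1 in D# minor, so i.
E#-G##-B#-D# is the secondary dominant of V (dominant seventh chord on E#): V7/V.
A#-C##-E# has root A#, degree 5 in D# minor, so V.
D#-F#-A#: minor triad on D# = scale degree 1 → i.

i - V7/V - V - i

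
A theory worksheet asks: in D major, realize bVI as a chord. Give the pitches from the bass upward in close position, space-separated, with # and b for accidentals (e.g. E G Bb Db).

Bb D F

bVI is a major triad on the lowered sixth degree, borrowed from the parallel minor. In D major that root is Bb.
So the chord is Bb-D-F, a major triad.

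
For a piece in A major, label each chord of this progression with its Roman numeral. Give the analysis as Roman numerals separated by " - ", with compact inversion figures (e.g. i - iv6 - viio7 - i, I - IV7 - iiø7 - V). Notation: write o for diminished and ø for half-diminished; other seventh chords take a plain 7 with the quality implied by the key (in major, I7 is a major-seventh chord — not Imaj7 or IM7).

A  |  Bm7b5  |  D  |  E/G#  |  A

I - iiø7 - IV - V6 - I

A: major triad on A = scale degree 1 → I.
Bm7b5: B with this quality isn't in the key; it's iiø7, borrowed from the parallel minor.
D: root D is the subdominant; major triad there is IV.
E/G# has root E, degree 5 in A major, so V6.
A has root A, degree 1 in A major, so I.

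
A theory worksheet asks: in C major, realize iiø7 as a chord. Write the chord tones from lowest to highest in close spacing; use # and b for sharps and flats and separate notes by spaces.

D F Ab C

Scale degree 2 in C major is D; here the chord built on it is altered to a half-diminished seventh chord. iiø7 is the half-diminished supertonic seventh, borrowed from the parallel minor.
So the chord is D-F-Ab-C.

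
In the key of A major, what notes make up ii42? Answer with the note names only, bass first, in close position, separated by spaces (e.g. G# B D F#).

A B D F#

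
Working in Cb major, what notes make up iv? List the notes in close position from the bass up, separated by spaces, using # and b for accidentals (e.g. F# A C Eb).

Scale degree 4 in Cb major is Fb; here the chord built on it is altered to a minor triad. iv is the minor subdominant, borrowed from the parallel minor.
So the chord is Fb-Abb-Cb, a minor triad.

Fb Abb Cb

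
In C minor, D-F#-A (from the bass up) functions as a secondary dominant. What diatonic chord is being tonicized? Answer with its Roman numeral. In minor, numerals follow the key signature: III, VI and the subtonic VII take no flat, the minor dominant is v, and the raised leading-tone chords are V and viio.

V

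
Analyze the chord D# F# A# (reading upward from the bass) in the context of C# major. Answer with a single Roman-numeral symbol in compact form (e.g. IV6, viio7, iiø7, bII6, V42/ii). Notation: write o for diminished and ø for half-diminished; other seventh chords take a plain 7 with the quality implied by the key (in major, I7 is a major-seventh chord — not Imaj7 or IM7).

The pitches D#-F#-A# form a minor triad rooted on D#.
D# is scale degree 2 in C# major, and a minor triad on that degree is written ii.

ii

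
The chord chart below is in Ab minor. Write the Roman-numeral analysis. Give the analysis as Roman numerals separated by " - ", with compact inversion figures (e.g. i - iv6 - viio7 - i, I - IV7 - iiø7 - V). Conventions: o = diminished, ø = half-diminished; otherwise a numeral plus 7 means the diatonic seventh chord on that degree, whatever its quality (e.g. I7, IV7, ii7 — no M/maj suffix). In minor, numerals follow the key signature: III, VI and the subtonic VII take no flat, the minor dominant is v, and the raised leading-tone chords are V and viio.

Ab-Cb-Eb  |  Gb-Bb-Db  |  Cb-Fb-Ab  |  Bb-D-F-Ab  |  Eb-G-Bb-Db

i - VII - VI64 - V7/V - V7

Ab-Cb-Eb: minor triad on Ab = scale degree 1 → i.
Gb-Bb-Db has root Gb, degree 7 in Ab minor, so VII.
Cb-Fb-Ab: major triad on Fb = scale degree 6 → VI64.
Bb-D-F-Ab: chromatic; Bb is V of V, so V7/V.
Eb-G-Bb-Db: root Eb is the dominant; dominant seventh chord there is V7.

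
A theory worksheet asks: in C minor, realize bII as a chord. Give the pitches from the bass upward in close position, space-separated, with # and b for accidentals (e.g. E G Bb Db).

Db F Ab

bII is the Neapolitan chord — a major triad on the lowered second degree. In C minor that root is Db.
So the chord is Db-F-Ab, a major triad.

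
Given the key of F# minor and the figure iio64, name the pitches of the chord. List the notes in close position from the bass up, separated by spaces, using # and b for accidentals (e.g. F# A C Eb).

D G# B

The numeral's case and figure indicate a diminished triad. In F# minor its root, scale degree 2, is G#.
Stacking thirds from G# gives G#-B-D.
The figured bass 64 indicates second inversion, placing the fifth (D) in the bass: D-G#-B.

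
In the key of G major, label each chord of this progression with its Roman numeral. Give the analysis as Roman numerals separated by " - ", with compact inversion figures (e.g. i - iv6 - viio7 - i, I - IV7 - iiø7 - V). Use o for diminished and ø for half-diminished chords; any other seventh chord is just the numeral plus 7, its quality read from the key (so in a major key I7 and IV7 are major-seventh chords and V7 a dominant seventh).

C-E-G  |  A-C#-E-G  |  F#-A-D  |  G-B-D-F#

IV - V7/V - V6 - I7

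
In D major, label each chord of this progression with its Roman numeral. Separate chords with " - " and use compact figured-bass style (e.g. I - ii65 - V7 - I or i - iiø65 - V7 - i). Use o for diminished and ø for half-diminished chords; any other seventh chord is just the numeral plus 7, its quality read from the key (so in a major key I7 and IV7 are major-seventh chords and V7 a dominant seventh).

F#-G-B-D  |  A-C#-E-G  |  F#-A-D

F#-G-B-D: root G is the subdominant; major seventh chord there is IV42.
A-C#-E-G: root A is the dominant; dominant seventh chord there is V7.
F#-A-D: major triad on D = scale degree 1 → I6.

IV42 - V7 - I6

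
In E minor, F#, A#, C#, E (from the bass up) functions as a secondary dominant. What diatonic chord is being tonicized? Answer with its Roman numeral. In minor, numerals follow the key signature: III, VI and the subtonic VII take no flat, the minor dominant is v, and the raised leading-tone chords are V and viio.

V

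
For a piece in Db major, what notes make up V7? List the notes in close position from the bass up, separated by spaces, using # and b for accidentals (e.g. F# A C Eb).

The numeral's case and figure indicate a dominant seventh chord. In Db major its root, the dominant, is Ab.
That chord is spelled Ab-C-Eb-Gb.

Ab C Eb Gb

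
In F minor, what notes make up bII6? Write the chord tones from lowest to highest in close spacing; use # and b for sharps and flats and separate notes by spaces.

Bb Db Gb

Scale degree 2 in F minor is G; lowering it a half step gives Gb. bII6 is the Neapolitan sixth — a major triad on the lowered second degree, here in its customary first inversion.
So the chord is Gb-Bb-Db, a major triad.
With the 6 figure the chord is in first inversion; from the bass Bb upward in close position it reads Bb-Db-Gb.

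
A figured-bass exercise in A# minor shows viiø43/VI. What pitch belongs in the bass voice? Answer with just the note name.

B

The applied chord viiø43/VI is rooted on E#: E#-G#-B-D#.
The figure 43 means second inversion — the fifth is in the bass.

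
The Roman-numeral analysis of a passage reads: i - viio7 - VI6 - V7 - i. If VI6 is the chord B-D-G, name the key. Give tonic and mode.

The anchor chord is a major triad on G, labeled VI6.
Counting down 5 scale steps from G places the tonic on B; a major triad on degree 6 is diatonic only in minor.

B minor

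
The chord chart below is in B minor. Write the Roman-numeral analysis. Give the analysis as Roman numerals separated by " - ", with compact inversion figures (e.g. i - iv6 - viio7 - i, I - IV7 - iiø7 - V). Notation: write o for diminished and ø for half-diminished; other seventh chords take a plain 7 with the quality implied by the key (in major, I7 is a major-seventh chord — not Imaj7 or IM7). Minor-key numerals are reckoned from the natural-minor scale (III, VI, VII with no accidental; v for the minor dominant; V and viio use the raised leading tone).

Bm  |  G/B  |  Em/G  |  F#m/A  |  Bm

i - VI6 - iv6 - v6 - i

Bm: minor triad on B = scale degree 1 → i.
G/B: major triad on G = scale degree 6 → VI6.
Em/G: root E is the subdominant; minor triad there is iv6.
F#m/A: root F# is the dominant; minor triad there is v6.
Bm has root B, degree 1 in B minor, so i.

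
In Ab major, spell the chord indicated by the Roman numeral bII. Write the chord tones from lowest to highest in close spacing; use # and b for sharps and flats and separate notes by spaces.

Bbb Db Fb

bII is the Neapolitan chord — a major triad on the lowered second degree. In Ab major that root is Bbb.
So the chord is Bbb-Db-Fb.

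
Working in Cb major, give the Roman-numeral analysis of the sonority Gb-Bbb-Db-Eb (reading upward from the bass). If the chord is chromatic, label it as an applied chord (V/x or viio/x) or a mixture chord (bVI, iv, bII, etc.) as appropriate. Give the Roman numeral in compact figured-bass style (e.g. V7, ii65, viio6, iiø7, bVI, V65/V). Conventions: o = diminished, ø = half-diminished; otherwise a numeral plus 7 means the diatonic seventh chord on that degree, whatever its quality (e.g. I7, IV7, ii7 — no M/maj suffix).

The pitches Eb-Gb-Bbb-Db form a half-diminished seventh chord rooted on Eb.
Eb sits a half step below Fb (IV in Cb major); a diminished chord there is the applied leading-tone chord of IV.
With Gb in the bass the chord is in first inversion, so the figured bass is 65.

viiø65/IV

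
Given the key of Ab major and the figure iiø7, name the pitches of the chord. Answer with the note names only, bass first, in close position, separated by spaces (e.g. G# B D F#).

Bb Db Fb Ab

Scale degree 2 in Ab major is Bb; here the chord built on it is altered to a half-diminished seventh chord. iiø7 is the half-diminished supertonic seventh, borrowed from the parallel minor.
So the chord is Bb-Db-Fb-Ab, a half-diminished seventh chord.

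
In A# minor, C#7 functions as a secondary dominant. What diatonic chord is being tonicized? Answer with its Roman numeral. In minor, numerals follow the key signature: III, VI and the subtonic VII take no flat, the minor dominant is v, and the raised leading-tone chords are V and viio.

VI

The chord is a dominant seventh chord on C#.
A dominant resolves down a perfect fifth: C# → F#. In A# minor, F# is scale degree 6, i.e. VI.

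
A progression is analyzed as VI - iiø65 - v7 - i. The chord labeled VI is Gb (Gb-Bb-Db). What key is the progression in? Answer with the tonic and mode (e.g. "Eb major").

The anchor chord is a major triad on Gb, labeled VI.
Counting down 5 scale steps from Gb places the tonic on Bb; a major triad on degree 6 is diatonic only in minor.

Bb minor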